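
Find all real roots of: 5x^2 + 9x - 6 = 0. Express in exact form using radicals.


Using the quadratic formula: x = (-b ± sqrt(b^2 - 4ac)) / (2a)
Here a = 5, b = 9, c = -6
Discriminant = b^2 - 4ac = 9^2 - 4(5)(-6) = 81 + 120 = 201
Since discriminant = 201 > 0, there are two real roots.
x = (-9 ± sqrt(201)) / 10
Numerically: x ≈ 0.5177 or x ≈ -2.3177

x = (-9 + sqrt(201)) / 10 or x = (-9 - sqrt(201)) / 10


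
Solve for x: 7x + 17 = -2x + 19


Starting with: 7x + 17 = -2x + 19
Move all x terms to left: (7 + 2)x = 19 - 17
Simplify: 9x = 2
Divide both sides by 9: x = 2/9

x = 2/9


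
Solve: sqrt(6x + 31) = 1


Square both sides: 6x + 31 = 1^2 = 1
6x = 1 - 31 = -30
x = -5
Check: sqrt(6*(-5) + 31) = sqrt(1) = 1 ✓

x = -5


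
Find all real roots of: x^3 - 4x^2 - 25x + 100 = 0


Let p(x) = x^3 - 4x^2 - 25x + 100. By the rational root theorem (leading coefficient 1), any rational root is an integer divisor of 100: try ±1, ±2, ... in turn.
Test x = 1: value = 72 ≠ 0.
Test x = -1: value = 120 ≠ 0.
Test x = 2: value = 42 ≠ 0.
Test x = -2: value = 126 ≠ 0.
Test x = 4: value = 0 ✓, so (x - 4) is a factor.
Synthetic division by (x - 4): bring down 1; 1(4) - 4 = 0; 0(4) - 25 = -25; (-25)(4) + 100 = 0 → quotient x^2 - 25, remainder 0.
Solve the quadratic x^2 - 25 = 0: discriminant = 0^2 - 4(1)(-25) = 0 + 100 = 100.
sqrt(100) = 10, so x = (0 ± 10)/2: x = 5 or x = -5.

x = -5, x = 4, x = 5


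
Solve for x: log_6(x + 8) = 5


Convert to exponential form: x + 8 = 6^5 = 7776
x = 7776 - 8 = 7768
Check: log_6(7768 + 8) = log_6(7776) = log_6(7776) = 5 ✓

x = 7768


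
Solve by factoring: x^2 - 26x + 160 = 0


We need two numbers that multiply to 160 and add to -26.
Those numbers are -10 and -16 (since (-10) * (-16) = 160 and (-10) + (-16) = -26).
So x^2 - 26x + 160 = (x - 10)(x - 16) = 0
Setting each factor to zero: x = 10 or x = 16

x = 10, x = 16


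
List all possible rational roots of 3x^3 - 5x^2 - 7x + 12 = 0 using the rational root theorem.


Rational root theorem: possible roots are ±p/q where:
  p divides the constant term (12): p ∈ {1, 2, 3, 4, 6, 12}
  q divides the leading coefficient (3): q ∈ {1, 3}

All possible rational roots: -12, -6, -4, -3, -2, -4/3, -1, -2/3, -1/3, 1/3, 2/3, 1, 4/3, 2, 3, 4, 6, 12

-12, -6, -4, -3, -2, -4/3, -1, -2/3, -1/3, 1/3, 2/3, 1, 4/3, 2, 3, 4, 6, 12


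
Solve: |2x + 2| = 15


An absolute value equation |expr| = 15 gives two cases:
Case 1: 2x + 2 = 15
  2x = 13, so x = 13/2
Case 2: 2x + 2 = -15
  2x = -17, so x = -17/2

x = -17/2, x = 13/2


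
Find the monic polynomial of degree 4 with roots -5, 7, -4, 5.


A monic polynomial with roots -5, 7, -4, 5 is:
p(x) = (x + 5)(x - 7)(x + 4)(x - 5)
After multiplying by (x + 5): x + 5
After multiplying by (x - 7): x^2 - 2x - 35
After multiplying by (x + 4): x^3 + 2x^2 - 43x - 140
After multiplying by (x - 5): x^4 - 3x^3 - 53x^2 + 75x + 700

x^4 - 3x^3 - 53x^2 + 75x + 700


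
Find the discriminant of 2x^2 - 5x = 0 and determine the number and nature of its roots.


For ax^2 + bx + c = 0, discriminant D = b^2 - 4ac
Here a = 2, b = -5, c = 0
D = (-5)^2 - 4(2)(0) = 25 - 0 = 25

D = 25 > 0 and is a perfect square (sqrt = 5)
The equation has 2 distinct real rational roots.

Discriminant = 25, 2 distinct real rational roots


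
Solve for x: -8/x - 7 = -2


Subtract -7 from both sides: -8/x = 5
Multiply both sides by x: -8 = 5 * x
Divide by 5: x = -8/5

x = -8/5


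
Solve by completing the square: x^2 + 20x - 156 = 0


Start: x^2 + 20x - 156 = 0
Move constant: x^2 + 20x = 156
Half of 20 is 10, squared is 100
Add 100 to both sides: x^2 + 20x + 100 = 256
(x + 10)^2 = 256
x + 10 = ±16
x = -10 + 16 = 6 or x = -10 - 16 = -26

x = -26, x = 6


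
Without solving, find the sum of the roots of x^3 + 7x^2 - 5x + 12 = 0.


By Vieta's formulas for x^3 + bx^2 + cx + d = 0:
  r1 + r2 + r3 = -b/a = -7
  r1*r2 + r1*r3 + r2*r3 = c/a = -5
  r1*r2*r3 = -d/a = -12


Sum = -7


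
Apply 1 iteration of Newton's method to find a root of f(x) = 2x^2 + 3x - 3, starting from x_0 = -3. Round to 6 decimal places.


Newton's method: x_(n+1) = x_n - f(x_n)/f'(x_n)
f(x) = 2x^2 + 3x - 3
f'(x) = 4x + 3

Iteration 1:
  f(-3.000000) = 6.000000
  f'(-3.000000) = -9.000000
  x_1 = -3.000000 - (6.000000)/(-9.000000) = -2.333333

x_1 = -2.333333


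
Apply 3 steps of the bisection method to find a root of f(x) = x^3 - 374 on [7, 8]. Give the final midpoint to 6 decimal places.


f(x) = x^3 - 374
f(7) = -31 < 0
f(8) = 138 > 0

Step 1: midpoint = (7.000000 + 8.000000)/2 = 7.500000
  f(7.500000) = 47.875000
  f(mid) > 0, so root is in [7.000000, 7.500000]

Step 2: midpoint = (7.000000 + 7.500000)/2 = 7.250000
  f(7.250000) = 7.078125
  f(mid) > 0, so root is in [7.000000, 7.250000]

Step 3: midpoint = (7.000000 + 7.250000)/2 = 7.125000
  f(7.125000) = -12.294922
  f(mid) < 0, so root is in [7.125000, 7.250000]

midpoint = 7.125000


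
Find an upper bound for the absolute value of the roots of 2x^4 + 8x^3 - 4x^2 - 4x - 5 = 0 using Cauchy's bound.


Cauchy's bound: all roots r satisfy |r| <= 1 + max(|a_i/a_n|) for i = 0,...,n-1
where a_n is the leading coefficient.

Coefficients: [2, 8, -4, -4, -5]
Leading coefficient a_n = 2
Ratios |a_i/a_n|: 4, 2, 2, 5/2
Maximum ratio: 4
Cauchy's bound: |r| <= 1 + 4 = 5

Upper bound = 5


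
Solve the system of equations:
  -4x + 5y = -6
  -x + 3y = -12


Using Cramer's rule:
Determinant D = (-4)(3) - (-1)(5) = -12 + 5 = -7
Dx = (-6)(3) - (-12)(5) = -18 + 60 = 42
Dy = (-4)(-12) - (-1)(-6) = 48 - 6 = 42
x = Dx/D = 42/-7 = -6
y = Dy/D = 42/-7 = -6

x = -6, y = -6


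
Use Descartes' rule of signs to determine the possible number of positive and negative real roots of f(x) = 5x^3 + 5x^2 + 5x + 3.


Descartes' rule of signs:

For positive roots, count sign changes in f(x) = 5x^3 + 5x^2 + 5x + 3:
Signs of coefficients: +, +, +, +
Number of sign changes: 0
Possible positive real roots: 0

For negative roots, examine f(-x) = -5x^3 + 5x^2 - 5x + 3:
Signs of coefficients: -, +, -, +
Number of sign changes: 3
Possible negative real roots: 3, 1

Positive roots: 0; Negative roots: 3 or 1


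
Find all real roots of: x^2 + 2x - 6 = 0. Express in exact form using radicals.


Using the quadratic formula: x = (-b ± sqrt(b^2 - 4ac)) / (2a)
Here a = 1, b = 2, c = -6
Discriminant = b^2 - 4ac = 2^2 - 4(1)(-6) = 4 + 24 = 28
Since discriminant = 28 > 0, there are two real roots.
x = (-2 ± 2*sqrt(7)) / 2
Simplifying: x = -1 ± sqrt(7)
Numerically: x ≈ 1.6458 or x ≈ -3.6458

x = -1 + sqrt(7) or x = -1 - sqrt(7)


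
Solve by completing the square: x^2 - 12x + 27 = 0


Start: x^2 - 12x + 27 = 0
Move constant: x^2 - 12x = -27
Half of -12 is -6, squared is 36
Add 36 to both sides: x^2 - 12x + 36 = 9
(x - 6)^2 = 9
x - 6 = ±3
x = 6 + 3 = 9 or x = 6 - 3 = 3

x = 3, x = 9


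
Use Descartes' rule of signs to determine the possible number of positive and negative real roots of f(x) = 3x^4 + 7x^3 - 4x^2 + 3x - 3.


Descartes' rule of signs:

For positive roots, count sign changes in f(x) = 3x^4 + 7x^3 - 4x^2 + 3x - 3:
Signs of coefficients: +, +, -, +, -
Number of sign changes: 3
Possible positive real roots: 3, 1

For negative roots, examine f(-x) = 3x^4 - 7x^3 - 4x^2 - 3x - 3:
Signs of coefficients: +, -, -, -, -
Number of sign changes: 1
Possible negative real roots: 1

Positive roots: 3 or 1; Negative roots: 1


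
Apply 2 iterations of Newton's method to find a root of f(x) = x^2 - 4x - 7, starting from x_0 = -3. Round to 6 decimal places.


Newton's method: x_(n+1) = x_n - f(x_n)/f'(x_n)
f(x) = x^2 - 4x - 7
f'(x) = 2x - 4

Iteration 1:
  f(-3.000000) = 14.000000
  f'(-3.000000) = -10.000000
  x_1 = -3.000000 - (14.000000)/(-10.000000) = -1.600000

Iteration 2:
  f(-1.600000) = 1.960000
  f'(-1.600000) = -7.200000
  x_2 = -1.600000 - (1.960000)/(-7.200000) = -1.327778

x_2 = -1.327778


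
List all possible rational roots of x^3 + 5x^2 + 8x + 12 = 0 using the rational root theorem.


Rational root theorem: possible roots are ±p/q where:
  p divides the constant term (12): p ∈ {1, 2, 3, 4, 6, 12}
  q divides the leading coefficient (1): q ∈ {1}

All possible rational roots: -12, -6, -4, -3, -2, -1, 1, 2, 3, 4, 6, 12

-12, -6, -4, -3, -2, -1, 1, 2, 3, 4, 6, 12


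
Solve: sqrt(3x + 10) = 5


Square both sides: 3x + 10 = 5^2 = 25
3x = 25 - 10 = 15
x = 5
Check: sqrt(3*5 + 10) = sqrt(25) = 5 ✓

x = 5


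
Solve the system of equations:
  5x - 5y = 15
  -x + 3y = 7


Using Cramer's rule:
Determinant D = (5)(3) - (-1)(-5) = 15 - 5 = 10
Dx = (15)(3) - (7)(-5) = 45 + 35 = 80
Dy = (5)(7) - (-1)(15) = 35 + 15 = 50
x = Dx/D = 80/10 = 8
y = Dy/D = 50/10 = 5

x = 8, y = 5


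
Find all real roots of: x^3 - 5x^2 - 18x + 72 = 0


Let p(x) = x^3 - 5x^2 - 18x + 72. By the rational root theorem (leading coefficient 1), any rational root is an integer divisor of 72: try ±1, ±2, ... in turn.
Test x = 1: value = 50 ≠ 0.
Test x = -1: value = 84 ≠ 0.
Test x = 2: value = 24 ≠ 0.
Test x = -2: value = 80 ≠ 0.
Test x = 3: value = 0 ✓, so (x - 3) is a factor.
Synthetic division by (x - 3): bring down 1; 1(3) - 5 = -2; (-2)(3) - 18 = -24; (-24)(3) + 72 = 0 → quotient x^2 - 2x - 24, remainder 0.
Solve the quadratic x^2 - 2x - 24 = 0: discriminant = (-2)^2 - 4(1)(-24) = 4 + 96 = 100.
sqrt(100) = 10, so x = (2 ± 10)/2: x = 6 or x = -4.

x = -4, x = 3, x = 6


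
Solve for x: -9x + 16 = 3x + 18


Starting with: -9x + 16 = 3x + 18
Move all x terms to left: (-9 - 3)x = 18 - 16
Simplify: -12x = 2
Divide both sides by -12: x = -1/6

x = -1/6


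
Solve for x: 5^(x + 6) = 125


Express both sides with the same base.
125 = 5^3
Since the bases match, equate exponents: x + 6 = 3
So x = 3 - (6) = -3

x = -3


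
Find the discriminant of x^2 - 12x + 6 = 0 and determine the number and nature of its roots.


For ax^2 + bx + c = 0, discriminant D = b^2 - 4ac
Here a = 1, b = -12, c = 6
D = (-12)^2 - 4(1)(6) = 144 - 24 = 120

D = 120 > 0 but not a perfect square
The equation has 2 distinct real irrational roots.

Discriminant = 120, 2 distinct real irrational roots


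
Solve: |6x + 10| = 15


An absolute value equation |expr| = 15 gives two cases:
Case 1: 6x + 10 = 15
  6x = 5, so x = 5/6
Case 2: 6x + 10 = -15
  6x = -25, so x = -25/6

x = -25/6, x = 5/6


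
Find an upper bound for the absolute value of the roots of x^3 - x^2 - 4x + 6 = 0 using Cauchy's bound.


Cauchy's bound: all roots r satisfy |r| <= 1 + max(|a_i/a_n|) for i = 0,...,n-1
where a_n is the leading coefficient.

Coefficients: [1, -1, -4, 6]
Leading coefficient a_n = 1
Ratios |a_i/a_n|: 1, 4, 6
Maximum ratio: 6
Cauchy's bound: |r| <= 1 + 6 = 7

Upper bound = 7


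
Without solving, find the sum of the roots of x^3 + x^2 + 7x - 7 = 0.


By Vieta's formulas for x^3 + bx^2 + cx + d = 0:
  r1 + r2 + r3 = -b/a = -1
  r1*r2 + r1*r3 + r2*r3 = c/a = 7
  r1*r2*r3 = -d/a = 7


Sum = -1


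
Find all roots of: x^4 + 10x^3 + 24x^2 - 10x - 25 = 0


Let p(x) = x^4 + 10x^3 + 24x^2 - 10x - 25. By the rational root theorem (leading coefficient 1), any rational root is an integer divisor of 25: try ±1, ±2, ... in turn.
Test x = 1: value = 0 ✓, so (x - 1) is a factor.
Synthetic division by (x - 1): bring down 1; 1(1) + 10 = 11; 11(1) + 24 = 35; 35(1) - 10 = 25; 25(1) - 25 = 0 → quotient x^3 + 11x^2 + 35x + 25, remainder 0.
Continue with the quotient x^3 + 11x^2 + 35x + 25 (candidates must divide 25; re-test x = 1 first in case it repeats).
Test x = 1: value = 72 ≠ 0.
Test x = -1: value = 0 ✓, so (x + 1) is a factor.
Synthetic division by (x + 1): bring down 1; 1(-1) + 11 = 10; 10(-1) + 35 = 25; 25(-1) + 25 = 0 → quotient x^2 + 10x + 25, remainder 0.
Solve the quadratic x^2 + 10x + 25 = 0: discriminant = 10^2 - 4(1)(25) = 100 - 100 = 0.
Discriminant = 0, so a double root: x = -10/2 = -5.
Collecting all roots found:

x = -5 (multiplicity 2), x = -1, x = 1


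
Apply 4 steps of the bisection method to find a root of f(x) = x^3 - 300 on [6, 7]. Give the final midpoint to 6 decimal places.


f(x) = x^3 - 300
f(6) = -84 < 0
f(7) = 43 > 0

Step 1: midpoint = (6.000000 + 7.000000)/2 = 6.500000
  f(6.500000) = -25.375000
  f(mid) < 0, so root is in [6.500000, 7.000000]

Step 2: midpoint = (6.500000 + 7.000000)/2 = 6.750000
  f(6.750000) = 7.546875
  f(mid) > 0, so root is in [6.500000, 6.750000]

Step 3: midpoint = (6.500000 + 6.750000)/2 = 6.625000
  f(6.625000) = -9.224609
  f(mid) < 0, so root is in [6.625000, 6.750000]

Step 4: midpoint = (6.625000 + 6.750000)/2 = 6.687500
  f(6.687500) = -0.917236
  f(mid) < 0, so root is in [6.687500, 6.750000]

midpoint = 6.687500


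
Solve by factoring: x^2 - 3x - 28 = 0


We need two numbers that multiply to -28 and add to -3.
Those numbers are 4 and -7 (since 4 * (-7) = -28 and 4 + (-7) = -3).
So x^2 - 3x - 28 = (x + 4)(x - 7) = 0
Setting each factor to zero: x = -4 or x = 7

x = -4, x = 7


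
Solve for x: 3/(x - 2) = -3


Multiply both sides by (x - 2): 3 = -3(x - 2)
Distribute: 3 = -3x + 6
-3x = 3 - 6 = -3
x = 1

x = 1


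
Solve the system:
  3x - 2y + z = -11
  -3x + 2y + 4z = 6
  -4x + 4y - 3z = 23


Using Cramer's rule. Expand each determinant along the first row.
D  = 3*[2*(-3) - 4*4] - (-2)*[(-3)*(-3) - 4*(-4)] + 1*[(-3)*4 - 2*(-4)]
  = 3*(-22) - (-2)*(25) + 1*(-4) = -20
Dx = (-11)*[2*(-3) - 4*4] - (-2)*[6*(-3) - 4*23] + 1*[6*4 - 2*23]
  = (-11)*(-22) - (-2)*(-110) + 1*(-22) = 0
Dy = 3*[6*(-3) - 4*23] - (-11)*[(-3)*(-3) - 4*(-4)] + 1*[(-3)*23 - 6*(-4)]
  = 3*(-110) - (-11)*(25) + 1*(-45) = -100
Dz = 3*[2*23 - 6*4] - (-2)*[(-3)*23 - 6*(-4)] + (-11)*[(-3)*4 - 2*(-4)]
  = 3*(22) - (-2)*(-45) + (-11)*(-4) = 20
x = Dx/D = 0/-20 = 0, y = Dy/D = -100/-20 = 5, z = Dz/D = 20/-20 = -1
Check eq1: (3)(0) + (-2)(5) + (1)(-1) = -11 = -11 ✓
Check eq2: (-3)(0) + (2)(5) + (4)(-1) = 6 = 6 ✓
Check eq3: (-4)(0) + (4)(5) + (-3)(-1) = 23 = 23 ✓

x = 0, y = 5, z = -1


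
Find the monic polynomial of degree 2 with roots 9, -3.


A monic polynomial with roots 9, -3 is:
p(x) = (x - 9)(x + 3)
After multiplying by (x - 9): x - 9
After multiplying by (x + 3): x^2 - 6x - 27

x^2 - 6x - 27


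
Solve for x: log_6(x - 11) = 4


Convert to exponential form: x - 11 = 6^4 = 1296
x = 1296 + 11 = 1307
Check: log_6(1307 - 11) = log_6(1296) = log_6(1296) = 4 ✓

x = 1307


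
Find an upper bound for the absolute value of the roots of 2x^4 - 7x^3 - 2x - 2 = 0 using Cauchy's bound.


Cauchy's bound: all roots r satisfy |r| <= 1 + max(|a_i/a_n|) for i = 0,...,n-1
where a_n is the leading coefficient.

Coefficients: [2, -7, 0, -2, -2]
Leading coefficient a_n = 2
Ratios |a_i/a_n|: 7/2, 0, 1, 1
Maximum ratio: 7/2
Cauchy's bound: |r| <= 1 + 7/2 = 9/2

Upper bound = 9/2


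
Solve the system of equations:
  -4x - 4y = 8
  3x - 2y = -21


Using Cramer's rule:
Determinant D = (-4)(-2) - (3)(-4) = 8 + 12 = 20
Dx = (8)(-2) - (-21)(-4) = -16 - 84 = -100
Dy = (-4)(-21) - (3)(8) = 84 - 24 = 60
x = Dx/D = -100/20 = -5
y = Dy/D = 60/20 = 3

x = -5, y = 3


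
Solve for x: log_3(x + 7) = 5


Convert to exponential form: x + 7 = 3^5 = 243
x = 243 - 7 = 236
Check: log_3(236 + 7) = log_3(243) = log_3(243) = 5 ✓

x = 236


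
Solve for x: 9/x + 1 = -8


Subtract 1 from both sides: 9/x = -9
Multiply both sides by x: 9 = -9 * x
Divide by -9: x = -1

x = -1


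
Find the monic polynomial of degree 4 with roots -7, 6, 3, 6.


A monic polynomial with roots -7, 6, 3, 6 is:
p(x) = (x + 7)(x - 6)(x - 3)(x - 6)
After multiplying by (x + 7): x + 7
After multiplying by (x - 6): x^2 + x - 42
After multiplying by (x - 3): x^3 - 2x^2 - 45x + 126
After multiplying by (x - 6): x^4 - 8x^3 - 33x^2 + 396x - 756

x^4 - 8x^3 - 33x^2 + 396x - 756


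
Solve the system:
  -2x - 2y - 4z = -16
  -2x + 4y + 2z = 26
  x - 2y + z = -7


Using Cramer's rule. Expand each determinant along the first row.
D  = (-2)*[4*1 - 2*(-2)] - (-2)*[(-2)*1 - 2*1] + (-4)*[(-2)*(-2) - 4*1]
  = (-2)*(8) - (-2)*(-4) + (-4)*(0) = -24
Dx = (-16)*[4*1 - 2*(-2)] - (-2)*[26*1 - 2*(-7)] + (-4)*[26*(-2) - 4*(-7)]
  = (-16)*(8) - (-2)*(40) + (-4)*(-24) = 48
Dy = (-2)*[26*1 - 2*(-7)] - (-16)*[(-2)*1 - 2*1] + (-4)*[(-2)*(-7) - 26*1]
  = (-2)*(40) - (-16)*(-4) + (-4)*(-12) = -96
Dz = (-2)*[4*(-7) - 26*(-2)] - (-2)*[(-2)*(-7) - 26*1] + (-16)*[(-2)*(-2) - 4*1]
  = (-2)*(24) - (-2)*(-12) + (-16)*(0) = -72
x = Dx/D = 48/-24 = -2, y = Dy/D = -96/-24 = 4, z = Dz/D = -72/-24 = 3
Check eq1: (-2)(-2) + (-2)(4) + (-4)(3) = -16 = -16 ✓
Check eq2: (-2)(-2) + (4)(4) + (2)(3) = 26 = 26 ✓
Check eq3: (1)(-2) + (-2)(4) + (1)(3) = -7 = -7 ✓

x = -2, y = 4, z = 3


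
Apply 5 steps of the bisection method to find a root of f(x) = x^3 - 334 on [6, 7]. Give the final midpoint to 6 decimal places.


f(x) = x^3 - 334
f(6) = -118 < 0
f(7) = 9 > 0

Step 1: midpoint = (6.000000 + 7.000000)/2 = 6.500000
  f(6.500000) = -59.375000
  f(mid) < 0, so root is in [6.500000, 7.000000]

Step 2: midpoint = (6.500000 + 7.000000)/2 = 6.750000
  f(6.750000) = -26.453125
  f(mid) < 0, so root is in [6.750000, 7.000000]

Step 3: midpoint = (6.750000 + 7.000000)/2 = 6.875000
  f(6.875000) = -9.048828
  f(mid) < 0, so root is in [6.875000, 7.000000]

Step 4: midpoint = (6.875000 + 7.000000)/2 = 6.937500
  f(6.937500) = -0.105713
  f(mid) < 0, so root is in [6.937500, 7.000000]

Step 5: midpoint = (6.937500 + 7.000000)/2 = 6.968750
  f(6.968750) = 4.426727
  f(mid) > 0, so root is in [6.937500, 6.968750]

midpoint = 6.968750


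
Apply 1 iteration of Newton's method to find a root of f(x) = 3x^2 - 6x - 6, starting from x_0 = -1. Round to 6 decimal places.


Newton's method: x_(n+1) = x_n - f(x_n)/f'(x_n)
f(x) = 3x^2 - 6x - 6
f'(x) = 6x - 6

Iteration 1:
  f(-1.000000) = 3.000000
  f'(-1.000000) = -12.000000
  x_1 = -1.000000 - (3.000000)/(-12.000000) = -0.750000

x_1 = -0.750000


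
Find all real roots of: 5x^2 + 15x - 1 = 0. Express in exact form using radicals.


Using the quadratic formula: x = (-b ± sqrt(b^2 - 4ac)) / (2a)
Here a = 5, b = 15, c = -1
Discriminant = b^2 - 4ac = 15^2 - 4(5)(-1) = 225 + 20 = 245
Since discriminant = 245 > 0, there are two real roots.
x = (-15 ± 7*sqrt(5)) / 10
Numerically: x ≈ 0.0652 or x ≈ -3.0652

x = (-15 + 7*sqrt(5)) / 10 or x = (-15 - 7*sqrt(5)) / 10


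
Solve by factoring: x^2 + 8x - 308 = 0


We need two numbers that multiply to -308 and add to 8.
Those numbers are 22 and -14 (since 22 * (-14) = -308 and 22 + (-14) = 8).
So x^2 + 8x - 308 = (x + 22)(x - 14) = 0
Setting each factor to zero: x = -22 or x = 14

x = -22, x = 14


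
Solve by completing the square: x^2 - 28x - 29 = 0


Start: x^2 - 28x - 29 = 0
Move constant: x^2 - 28x = 29
Half of -28 is -14, squared is 196
Add 196 to both sides: x^2 - 28x + 196 = 225
(x - 14)^2 = 225
x - 14 = ±15
x = 14 + 15 = 29 or x = 14 - 15 = -1

x = -1, x = 29


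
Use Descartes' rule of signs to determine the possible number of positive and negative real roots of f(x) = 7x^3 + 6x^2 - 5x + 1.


Descartes' rule of signs:

For positive roots, count sign changes in f(x) = 7x^3 + 6x^2 - 5x + 1:
Signs of coefficients: +, +, -, +
Number of sign changes: 2
Possible positive real roots: 2, 0

For negative roots, examine f(-x) = -7x^3 + 6x^2 + 5x + 1:
Signs of coefficients: -, +, +, +
Number of sign changes: 1
Possible negative real roots: 1

Positive roots: 2 or 0; Negative roots: 1


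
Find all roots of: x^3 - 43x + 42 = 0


Let p(x) = x^3 - 43x + 42. By the rational root theorem (leading coefficient 1), any rational root is an integer divisor of 42: try ±1, ±2, ... in turn.
Test x = 1: value = 0 ✓, so (x - 1) is a factor.
Synthetic division by (x - 1): bring down 1; 1(1) + 0 = 1; 1(1) - 43 = -42; (-42)(1) + 42 = 0 → quotient x^2 + x - 42, remainder 0.
Solve the quadratic x^2 + x - 42 = 0: discriminant = 1^2 - 4(1)(-42) = 1 + 168 = 169.
sqrt(169) = 13, so x = (-1 ± 13)/2: x = 6 or x = -7.
Collecting all roots found:

x = -7, x = 1, x = 6


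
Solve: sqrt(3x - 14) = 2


Square both sides: 3x - 14 = 2^2 = 4
3x = 4 + 14 = 18
x = 6
Check: sqrt(3*6 - 14) = sqrt(4) = 2 ✓

x = 6


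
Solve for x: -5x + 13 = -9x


Starting with: -5x + 13 = -9x
Move all x terms to left: (-5 + 9)x = 0 - 13
Simplify: 4x = -13
Divide both sides by 4: x = -13/4

x = -13/4


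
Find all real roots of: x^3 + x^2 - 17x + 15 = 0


Let p(x) = x^3 + x^2 - 17x + 15. By the rational root theorem (leading coefficient 1), any rational root is an integer divisor of 15: try ±1, ±2, ... in turn.
Test x = 1: value = 0 ✓, so (x - 1) is a factor.
Synthetic division by (x - 1): bring down 1; 1(1) + 1 = 2; 2(1) - 17 = -15; (-15)(1) + 15 = 0 → quotient x^2 + 2x - 15, remainder 0.
Solve the quadratic x^2 + 2x - 15 = 0: discriminant = 2^2 - 4(1)(-15) = 4 + 60 = 64.
sqrt(64) = 8, so x = (-2 ± 8)/2: x = 3 or x = -5.

x = -5, x = 1, x = 3


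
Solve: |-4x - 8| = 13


An absolute value equation |expr| = 13 gives two cases:
Case 1: -4x - 8 = 13
  -4x = 21, so x = -21/4
Case 2: -4x - 8 = -13
  -4x = -5, so x = 5/4

x = -21/4, x = 5/4


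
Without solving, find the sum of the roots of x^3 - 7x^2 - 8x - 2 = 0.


By Vieta's formulas for x^3 + bx^2 + cx + d = 0:
  r1 + r2 + r3 = -b/a = 7
  r1*r2 + r1*r3 + r2*r3 = c/a = -8
  r1*r2*r3 = -d/a = 2


Sum = 7


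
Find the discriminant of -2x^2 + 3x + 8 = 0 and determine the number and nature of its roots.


For ax^2 + bx + c = 0, discriminant D = b^2 - 4ac
Here a = -2, b = 3, c = 8
D = (3)^2 - 4(-2)(8) = 9 + 64 = 73

D = 73 > 0 but not a perfect square
The equation has 2 distinct real irrational roots.

Discriminant = 73, 2 distinct real irrational roots


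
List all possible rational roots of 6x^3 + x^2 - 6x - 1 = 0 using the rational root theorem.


Rational root theorem: possible roots are ±p/q where:
  p divides the constant term (-1): p ∈ {1}
  q divides the leading coefficient (6): q ∈ {1, 2, 3, 6}

All possible rational roots: -1, -1/2, -1/3, -1/6, 1/6, 1/3, 1/2, 1

-1, -1/2, -1/3, -1/6, 1/6, 1/3, 1/2, 1


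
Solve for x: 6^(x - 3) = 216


Express both sides with the same base.
216 = 6^3
Since the bases match, equate exponents: x - 3 = 3
So x = 3 - (-3) = 6

x = 6


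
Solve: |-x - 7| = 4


An absolute value equation |expr| = 4 gives two cases:
Case 1: -x - 7 = 4
  -x = 11, so x = -11
Case 2: -x - 7 = -4
  -x = 3, so x = -3

x = -11, x = -3


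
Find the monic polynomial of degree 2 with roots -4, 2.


A monic polynomial with roots -4, 2 is:
p(x) = (x + 4)(x - 2)
After multiplying by (x + 4): x + 4
After multiplying by (x - 2): x^2 + 2x - 8

x^2 + 2x - 8


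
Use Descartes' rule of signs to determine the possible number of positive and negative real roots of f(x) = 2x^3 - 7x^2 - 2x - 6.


Descartes' rule of signs:

For positive roots, count sign changes in f(x) = 2x^3 - 7x^2 - 2x - 6:
Signs of coefficients: +, -, -, -
Number of sign changes: 1
Possible positive real roots: 1

For negative roots, examine f(-x) = -2x^3 - 7x^2 + 2x - 6:
Signs of coefficients: -, -, +, -
Number of sign changes: 2
Possible negative real roots: 2, 0

Positive roots: 1; Negative roots: 2 or 0


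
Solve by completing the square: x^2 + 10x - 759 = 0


Start: x^2 + 10x - 759 = 0
Move constant: x^2 + 10x = 759
Half of 10 is 5, squared is 25
Add 25 to both sides: x^2 + 10x + 25 = 784
(x + 5)^2 = 784
x + 5 = ±28
x = -5 + 28 = 23 or x = -5 - 28 = -33

x = -33, x = 23


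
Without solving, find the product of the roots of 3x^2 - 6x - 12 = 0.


By Vieta's formulas for ax^2 + bx + c = 0:
  Sum of roots = -b/a
  Product of roots = c/a

Here a = 3, b = -6, c = -12
Sum = -(-6)/3 = 2
Product = -12/3 = -4

Product = -4


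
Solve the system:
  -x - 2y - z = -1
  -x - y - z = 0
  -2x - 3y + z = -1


Using Cramer's rule. Expand each determinant along the first row.
D  = (-1)*[(-1)*1 - (-1)*(-3)] - (-2)*[(-1)*1 - (-1)*(-2)] + (-1)*[(-1)*(-3) - (-1)*(-2)]
  = (-1)*(-4) - (-2)*(-3) + (-1)*(1) = -3
Dx = (-1)*[(-1)*1 - (-1)*(-3)] - (-2)*[0*1 - (-1)*(-1)] + (-1)*[0*(-3) - (-1)*(-1)]
  = (-1)*(-4) - (-2)*(-1) + (-1)*(-1) = 3
Dy = (-1)*[0*1 - (-1)*(-1)] - (-1)*[(-1)*1 - (-1)*(-2)] + (-1)*[(-1)*(-1) - 0*(-2)]
  = (-1)*(-1) - (-1)*(-3) + (-1)*(1) = -3
Dz = (-1)*[(-1)*(-1) - 0*(-3)] - (-2)*[(-1)*(-1) - 0*(-2)] + (-1)*[(-1)*(-3) - (-1)*(-2)]
  = (-1)*(1) - (-2)*(1) + (-1)*(1) = 0
x = Dx/D = 3/-3 = -1, y = Dy/D = -3/-3 = 1, z = Dz/D = 0/-3 = 0
Check eq1: (-1)(-1) + (-2)(1) + (-1)(0) = -1 = -1 ✓
Check eq2: (-1)(-1) + (-1)(1) + (-1)(0) = 0 = 0 ✓
Check eq3: (-2)(-1) + (-3)(1) + (1)(0) = -1 = -1 ✓

x = -1, y = 1, z = 0


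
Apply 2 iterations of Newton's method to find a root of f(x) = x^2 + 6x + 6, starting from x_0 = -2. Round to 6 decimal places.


Newton's method: x_(n+1) = x_n - f(x_n)/f'(x_n)
f(x) = x^2 + 6x + 6
f'(x) = 2x + 6

Iteration 1:
  f(-2.000000) = -2.000000
  f'(-2.000000) = 2.000000
  x_1 = -2.000000 - (-2.000000)/(2.000000) = -1.000000

Iteration 2:
  f(-1.000000) = 1.000000
  f'(-1.000000) = 4.000000
  x_2 = -1.000000 - (1.000000)/(4.000000) = -1.250000

x_2 = -1.250000


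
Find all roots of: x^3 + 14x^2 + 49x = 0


The constant term is 0, so x = 0 is a root. Factor out x:
  x^2 + 14x + 49 = 0
Solve the quadratic x^2 + 14x + 49 = 0: discriminant = 14^2 - 4(1)(49) = 196 - 196 = 0.
Discriminant = 0, so a double root: x = -14/2 = -7.
Collecting all roots found:

x = -7 (multiplicity 2), x = 0


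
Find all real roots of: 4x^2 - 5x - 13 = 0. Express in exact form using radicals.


Using the quadratic formula: x = (-b ± sqrt(b^2 - 4ac)) / (2a)
Here a = 4, b = -5, c = -13
Discriminant = b^2 - 4ac = (-5)^2 - 4(4)(-13) = 25 + 208 = 233
Since discriminant = 233 > 0, there are two real roots.
x = (5 ± sqrt(233)) / 8
Numerically: x ≈ 2.5330 or x ≈ -1.2830

x = (5 + sqrt(233)) / 8 or x = (5 - sqrt(233)) / 8


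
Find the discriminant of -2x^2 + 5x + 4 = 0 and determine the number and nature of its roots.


For ax^2 + bx + c = 0, discriminant D = b^2 - 4ac
Here a = -2, b = 5, c = 4
D = (5)^2 - 4(-2)(4) = 25 + 32 = 57

D = 57 > 0 but not a perfect square
The equation has 2 distinct real irrational roots.

Discriminant = 57, 2 distinct real irrational roots


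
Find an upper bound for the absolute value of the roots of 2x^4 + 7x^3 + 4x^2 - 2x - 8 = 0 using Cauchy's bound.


Cauchy's bound: all roots r satisfy |r| <= 1 + max(|a_i/a_n|) for i = 0,...,n-1
where a_n is the leading coefficient.

Coefficients: [2, 7, 4, -2, -8]
Leading coefficient a_n = 2
Ratios |a_i/a_n|: 7/2, 2, 1, 4
Maximum ratio: 4
Cauchy's bound: |r| <= 1 + 4 = 5

Upper bound = 5


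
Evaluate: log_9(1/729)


We need the exponent such that 9^? = 1/729
9^(-3) = 1/9^3 = 1/729
Therefore log_9(1/729) = -3

-3


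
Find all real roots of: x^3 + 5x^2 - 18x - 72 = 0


Let p(x) = x^3 + 5x^2 - 18x - 72. By the rational root theorem (leading coefficient 1), any rational root is an integer divisor of 72: try ±1, ±2, ... in turn.
Test x = 1: value = -84 ≠ 0.
Test x = -1: value = -50 ≠ 0.
Test x = 2: value = -80 ≠ 0.
Test x = -2: value = -24 ≠ 0.
Test x = 3: value = -54 ≠ 0.
Test x = -3: value = 0 ✓, so (x + 3) is a factor.
Synthetic division by (x + 3): bring down 1; 1(-3) + 5 = 2; 2(-3) - 18 = -24; (-24)(-3) - 72 = 0 → quotient x^2 + 2x - 24, remainder 0.
Solve the quadratic x^2 + 2x - 24 = 0: discriminant = 2^2 - 4(1)(-24) = 4 + 96 = 100.
sqrt(100) = 10, so x = (-2 ± 10)/2: x = 4 or x = -6.

x = -6, x = -3, x = 4


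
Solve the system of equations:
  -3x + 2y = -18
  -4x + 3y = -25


Using Cramer's rule:
Determinant D = (-3)(3) - (-4)(2) = -9 + 8 = -1
Dx = (-18)(3) - (-25)(2) = -54 + 50 = -4
Dy = (-3)(-25) - (-4)(-18) = 75 - 72 = 3
x = Dx/D = -4/-1 = 4
y = Dy/D = 3/-1 = -3

x = 4, y = -3


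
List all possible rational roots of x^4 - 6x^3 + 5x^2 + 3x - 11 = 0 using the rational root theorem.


Rational root theorem: possible roots are ±p/q where:
  p divides the constant term (-11): p ∈ {1, 11}
  q divides the leading coefficient (1): q ∈ {1}

All possible rational roots: -11, -1, 1, 11

-11, -1, 1, 11


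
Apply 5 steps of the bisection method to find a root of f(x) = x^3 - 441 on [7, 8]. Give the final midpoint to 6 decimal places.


f(x) = x^3 - 441
f(7) = -98 < 0
f(8) = 71 > 0

Step 1: midpoint = (7.000000 + 8.000000)/2 = 7.500000
  f(7.500000) = -19.125000
  f(mid) < 0, so root is in [7.500000, 8.000000]

Step 2: midpoint = (7.500000 + 8.000000)/2 = 7.750000
  f(7.750000) = 24.484375
  f(mid) > 0, so root is in [7.500000, 7.750000]

Step 3: midpoint = (7.500000 + 7.750000)/2 = 7.625000
  f(7.625000) = 2.322266
  f(mid) > 0, so root is in [7.500000, 7.625000]

Step 4: midpoint = (7.500000 + 7.625000)/2 = 7.562500
  f(7.562500) = -8.489990
  f(mid) < 0, so root is in [7.562500, 7.625000]

Step 5: midpoint = (7.562500 + 7.625000)/2 = 7.593750
  f(7.593750) = -3.106110
  f(mid) < 0, so root is in [7.593750, 7.625000]

midpoint = 7.593750


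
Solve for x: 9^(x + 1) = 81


Express both sides with the same base.
81 = 9^2
Since the bases match, equate exponents: x + 1 = 2
So x = 2 - (1) = 1

x = 1


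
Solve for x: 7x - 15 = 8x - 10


Starting with: 7x - 15 = 8x - 10
Move all x terms to left: (7 - 8)x = -10 + 15
Simplify: -x = 5
Divide both sides by -1: x = -5

x = -5


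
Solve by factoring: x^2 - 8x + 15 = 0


We need two numbers that multiply to 15 and add to -8.
Those numbers are -5 and -3 (since (-5) * (-3) = 15 and (-5) + (-3) = -8).
So x^2 - 8x + 15 = (x - 5)(x - 3) = 0
Setting each factor to zero: x = 5 or x = 3

x = 3, x = 5


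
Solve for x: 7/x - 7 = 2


Subtract -7 from both sides: 7/x = 9
Multiply both sides by x: 7 = 9 * x
Divide by 9: x = 7/9

x = 7/9


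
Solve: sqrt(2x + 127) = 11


Square both sides: 2x + 127 = 11^2 = 121
2x = 121 - 127 = -6
x = -3
Check: sqrt(2*(-3) + 127) = sqrt(121) = 11 ✓

x = -3


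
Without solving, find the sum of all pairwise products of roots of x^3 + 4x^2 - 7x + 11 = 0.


By Vieta's formulas for x^3 + bx^2 + cx + d = 0:
  r1 + r2 + r3 = -b/a = -4
  r1*r2 + r1*r3 + r2*r3 = c/a = -7
  r1*r2*r3 = -d/a = -11


Sum of pairwise products = -7


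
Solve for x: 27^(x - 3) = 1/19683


Express both sides with the same base.
1/19683 = 27^(-3)
Since the bases match, equate exponents: x - 3 = -3
So x = -3 - (-3) = 0

x = 0


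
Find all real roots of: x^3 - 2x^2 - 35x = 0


The constant term is 0, so x = 0 is a root. Factor out x:
  x(x^2 - 2x - 35) = 0
Solve the quadratic x^2 - 2x - 35 = 0: discriminant = (-2)^2 - 4(1)(-35) = 4 + 140 = 144.
sqrt(144) = 12, so x = (2 ± 12)/2: x = 7 or x = -5.

x = -5, x = 0, x = 7


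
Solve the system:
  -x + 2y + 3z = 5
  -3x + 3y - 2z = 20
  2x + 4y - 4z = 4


Using Cramer's rule. Expand each determinant along the first row.
D  = (-1)*[3*(-4) - (-2)*4] - 2*[(-3)*(-4) - (-2)*2] + 3*[(-3)*4 - 3*2]
  = (-1)*(-4) - 2*(16) + 3*(-18) = -82
Dx = 5*[3*(-4) - (-2)*4] - 2*[20*(-4) - (-2)*4] + 3*[20*4 - 3*4]
  = 5*(-4) - 2*(-72) + 3*(68) = 328
Dy = (-1)*[20*(-4) - (-2)*4] - 5*[(-3)*(-4) - (-2)*2] + 3*[(-3)*4 - 20*2]
  = (-1)*(-72) - 5*(16) + 3*(-52) = -164
Dz = (-1)*[3*4 - 20*4] - 2*[(-3)*4 - 20*2] + 5*[(-3)*4 - 3*2]
  = (-1)*(-68) - 2*(-52) + 5*(-18) = 82
x = Dx/D = 328/-82 = -4, y = Dy/D = -164/-82 = 2, z = Dz/D = 82/-82 = -1
Check eq1: (-1)(-4) + (2)(2) + (3)(-1) = 5 = 5 ✓
Check eq2: (-3)(-4) + (3)(2) + (-2)(-1) = 20 = 20 ✓
Check eq3: (2)(-4) + (4)(2) + (-4)(-1) = 4 = 4 ✓

x = -4, y = 2, z = -1


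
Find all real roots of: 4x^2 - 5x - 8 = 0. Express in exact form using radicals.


Using the quadratic formula: x = (-b ± sqrt(b^2 - 4ac)) / (2a)
Here a = 4, b = -5, c = -8
Discriminant = b^2 - 4ac = (-5)^2 - 4(4)(-8) = 25 + 128 = 153
Since discriminant = 153 > 0, there are two real roots.
x = (5 ± 3*sqrt(17)) / 8
Numerically: x ≈ 2.1712 or x ≈ -0.9212

x = (5 + 3*sqrt(17)) / 8 or x = (5 - 3*sqrt(17)) / 8


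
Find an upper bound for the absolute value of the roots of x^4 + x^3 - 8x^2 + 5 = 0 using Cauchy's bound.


Cauchy's bound: all roots r satisfy |r| <= 1 + max(|a_i/a_n|) for i = 0,...,n-1
where a_n is the leading coefficient.

Coefficients: [1, 1, -8, 0, 5]
Leading coefficient a_n = 1
Ratios |a_i/a_n|: 1, 8, 0, 5
Maximum ratio: 8
Cauchy's bound: |r| <= 1 + 8 = 9

Upper bound = 9


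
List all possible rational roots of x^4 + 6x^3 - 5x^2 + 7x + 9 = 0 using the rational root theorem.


Rational root theorem: possible roots are ±p/q where:
  p divides the constant term (9): p ∈ {1, 3, 9}
  q divides the leading coefficient (1): q ∈ {1}

All possible rational roots: -9, -3, -1, 1, 3, 9

-9, -3, -1, 1, 3, 9


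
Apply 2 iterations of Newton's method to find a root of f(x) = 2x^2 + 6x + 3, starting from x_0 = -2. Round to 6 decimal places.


Newton's method: x_(n+1) = x_n - f(x_n)/f'(x_n)
f(x) = 2x^2 + 6x + 3
f'(x) = 4x + 6

Iteration 1:
  f(-2.000000) = -1.000000
  f'(-2.000000) = -2.000000
  x_1 = -2.000000 - (-1.000000)/(-2.000000) = -2.500000

Iteration 2:
  f(-2.500000) = 0.500000
  f'(-2.500000) = -4.000000
  x_2 = -2.500000 - (0.500000)/(-4.000000) = -2.375000

x_2 = -2.375000


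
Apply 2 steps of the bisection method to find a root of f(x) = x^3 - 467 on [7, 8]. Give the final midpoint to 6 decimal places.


f(x) = x^3 - 467
f(7) = -124 < 0
f(8) = 45 > 0

Step 1: midpoint = (7.000000 + 8.000000)/2 = 7.500000
  f(7.500000) = -45.125000
  f(mid) < 0, so root is in [7.500000, 8.000000]

Step 2: midpoint = (7.500000 + 8.000000)/2 = 7.750000
  f(7.750000) = -1.515625
  f(mid) < 0, so root is in [7.750000, 8.000000]

midpoint = 7.750000


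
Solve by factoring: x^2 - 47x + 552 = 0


We need two numbers that multiply to 552 and add to -47.
Those numbers are -24 and -23 (since (-24) * (-23) = 552 and (-24) + (-23) = -47).
So x^2 - 47x + 552 = (x - 24)(x - 23) = 0
Setting each factor to zero: x = 24 or x = 23

x = 23, x = 24


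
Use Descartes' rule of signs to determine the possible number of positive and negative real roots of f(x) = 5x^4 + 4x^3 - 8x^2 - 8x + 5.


Descartes' rule of signs:

For positive roots, count sign changes in f(x) = 5x^4 + 4x^3 - 8x^2 - 8x + 5:
Signs of coefficients: +, +, -, -, +
Number of sign changes: 2
Possible positive real roots: 2, 0

For negative roots, examine f(-x) = 5x^4 - 4x^3 - 8x^2 + 8x + 5:
Signs of coefficients: +, -, -, +, +
Number of sign changes: 2
Possible negative real roots: 2, 0

Positive roots: 2 or 0; Negative roots: 2 or 0


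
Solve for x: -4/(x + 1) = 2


Multiply both sides by (x + 1): -4 = 2(x + 1)
Distribute: -4 = 2x + 2
2x = -4 - 2 = -6
x = -3

x = -3


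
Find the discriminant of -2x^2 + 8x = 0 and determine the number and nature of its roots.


For ax^2 + bx + c = 0, discriminant D = b^2 - 4ac
Here a = -2, b = 8, c = 0
D = (8)^2 - 4(-2)(0) = 64 - 0 = 64

D = 64 > 0 and is a perfect square (sqrt = 8)
The equation has 2 distinct real rational roots.

Discriminant = 64, 2 distinct real rational roots


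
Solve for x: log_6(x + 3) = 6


Convert to exponential form: x + 3 = 6^6 = 46656
x = 46656 - 3 = 46653
Check: log_6(46653 + 3) = log_6(46656) = log_6(46656) = 6 ✓

x = 46653


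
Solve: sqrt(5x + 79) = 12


Square both sides: 5x + 79 = 12^2 = 144
5x = 144 - 79 = 65
x = 13
Check: sqrt(5*13 + 79) = sqrt(144) = 12 ✓

x = 13


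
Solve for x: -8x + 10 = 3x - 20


Starting with: -8x + 10 = 3x - 20
Move all x terms to left: (-8 - 3)x = -20 - 10
Simplify: -11x = -30
Divide both sides by -11: x = 30/11

x = 30/11


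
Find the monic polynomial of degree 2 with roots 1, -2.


A monic polynomial with roots 1, -2 is:
p(x) = (x - 1)(x + 2)
After multiplying by (x - 1): x - 1
After multiplying by (x + 2): x^2 + x - 2

x^2 + x - 2


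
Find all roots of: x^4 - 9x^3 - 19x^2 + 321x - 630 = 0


Let p(x) = x^4 - 9x^3 - 19x^2 + 321x - 630. By the rational root theorem (leading coefficient 1), any rational root is an integer divisor of 630: try ±1, ±2, ... in turn.
Test x = 1: value = -336 ≠ 0.
Test x = -1: value = -960 ≠ 0.
Test x = 2: value = -120 ≠ 0.
Test x = -2: value = -1260 ≠ 0.
Test x = 3: value = 0 ✓, so (x - 3) is a factor.
Synthetic division by (x - 3): bring down 1; 1(3) - 9 = -6; (-6)(3) - 19 = -37; (-37)(3) + 321 = 210; 210(3) - 630 = 0 → quotient x^3 - 6x^2 - 37x + 210, remainder 0.
Continue with the quotient x^3 - 6x^2 - 37x + 210 (candidates must divide 210; re-test x = 3 first in case it repeats).
Test x = 3: value = 72 ≠ 0.
Test x = -3: value = 240 ≠ 0.
Test x = 5: value = 0 ✓, so (x - 5) is a factor.
Synthetic division by (x - 5): bring down 1; 1(5) - 6 = -1; (-1)(5) - 37 = -42; (-42)(5) + 210 = 0 → quotient x^2 - x - 42, remainder 0.
Solve the quadratic x^2 - x - 42 = 0: discriminant = (-1)^2 - 4(1)(-42) = 1 + 168 = 169.
sqrt(169) = 13, so x = (1 ± 13)/2: x = 7 or x = -6.
Collecting all roots found:

x = -6, x = 3, x = 5, x = 7


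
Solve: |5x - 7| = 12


An absolute value equation |expr| = 12 gives two cases:
Case 1: 5x - 7 = 12
  5x = 19, so x = 19/5
Case 2: 5x - 7 = -12
  5x = -5, so x = -1

x = -1, x = 19/5


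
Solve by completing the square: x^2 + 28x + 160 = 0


Start: x^2 + 28x + 160 = 0
Move constant: x^2 + 28x = -160
Half of 28 is 14, squared is 196
Add 196 to both sides: x^2 + 28x + 196 = 36
(x + 14)^2 = 36
x + 14 = ±6
x = -14 + 6 = -8 or x = -14 - 6 = -20

x = -20, x = -8


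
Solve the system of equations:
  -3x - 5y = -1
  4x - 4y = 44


Using Cramer's rule:
Determinant D = (-3)(-4) - (4)(-5) = 12 + 20 = 32
Dx = (-1)(-4) - (44)(-5) = 4 + 220 = 224
Dy = (-3)(44) - (4)(-1) = -132 + 4 = -128
x = Dx/D = 224/32 = 7
y = Dy/D = -128/32 = -4

x = 7, y = -4


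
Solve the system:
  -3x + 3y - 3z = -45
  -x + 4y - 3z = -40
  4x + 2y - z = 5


Using Cramer's rule. Expand each determinant along the first row.
D  = (-3)*[4*(-1) - (-3)*2] - 3*[(-1)*(-1) - (-3)*4] + (-3)*[(-1)*2 - 4*4]
  = (-3)*(2) - 3*(13) + (-3)*(-18) = 9
Dx = (-45)*[4*(-1) - (-3)*2] - 3*[(-40)*(-1) - (-3)*5] + (-3)*[(-40)*2 - 4*5]
  = (-45)*(2) - 3*(55) + (-3)*(-100) = 45
Dy = (-3)*[(-40)*(-1) - (-3)*5] - (-45)*[(-1)*(-1) - (-3)*4] + (-3)*[(-1)*5 - (-40)*4]
  = (-3)*(55) - (-45)*(13) + (-3)*(155) = -45
Dz = (-3)*[4*5 - (-40)*2] - 3*[(-1)*5 - (-40)*4] + (-45)*[(-1)*2 - 4*4]
  = (-3)*(100) - 3*(155) + (-45)*(-18) = 45
x = Dx/D = 45/9 = 5, y = Dy/D = -45/9 = -5, z = Dz/D = 45/9 = 5
Check eq1: (-3)(5) + (3)(-5) + (-3)(5) = -45 = -45 ✓
Check eq2: (-1)(5) + (4)(-5) + (-3)(5) = -40 = -40 ✓
Check eq3: (4)(5) + (2)(-5) + (-1)(5) = 5 = 5 ✓

x = 5, y = -5, z = 5


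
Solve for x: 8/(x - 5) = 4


Multiply both sides by (x - 5): 8 = 4(x - 5)
Distribute: 8 = 4x - 20
4x = 8 + 20 = 28
x = 7

x = 7


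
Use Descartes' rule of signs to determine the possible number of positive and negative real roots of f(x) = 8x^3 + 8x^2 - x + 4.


Descartes' rule of signs:

For positive roots, count sign changes in f(x) = 8x^3 + 8x^2 - x + 4:
Signs of coefficients: +, +, -, +
Number of sign changes: 2
Possible positive real roots: 2, 0

For negative roots, examine f(-x) = -8x^3 + 8x^2 + x + 4:
Signs of coefficients: -, +, +, +
Number of sign changes: 1
Possible negative real roots: 1

Positive roots: 2 or 0; Negative roots: 1


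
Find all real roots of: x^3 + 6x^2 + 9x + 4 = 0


Let p(x) = x^3 + 6x^2 + 9x + 4. By the rational root theorem (leading coefficient 1), any rational root is an integer divisor of 4: try ±1, ±2, ... in turn.
Test x = 1: value = 20 ≠ 0.
Test x = -1: value = 0 ✓, so (x + 1) is a factor.
Synthetic division by (x + 1): bring down 1; 1(-1) + 6 = 5; 5(-1) + 9 = 4; 4(-1) + 4 = 0 → quotient x^2 + 5x + 4, remainder 0.
Solve the quadratic x^2 + 5x + 4 = 0: discriminant = 5^2 - 4(1)(4) = 25 - 16 = 9.
sqrt(9) = 3, so x = (-5 ± 3)/2: x = -1 or x = -4.

x = -4, x = -1 (multiplicity 2)


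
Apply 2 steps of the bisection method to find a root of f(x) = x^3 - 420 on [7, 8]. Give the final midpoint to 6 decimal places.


f(x) = x^3 - 420
f(7) = -77 < 0
f(8) = 92 > 0

Step 1: midpoint = (7.000000 + 8.000000)/2 = 7.500000
  f(7.500000) = 1.875000
  f(mid) > 0, so root is in [7.000000, 7.500000]

Step 2: midpoint = (7.000000 + 7.500000)/2 = 7.250000
  f(7.250000) = -38.921875
  f(mid) < 0, so root is in [7.250000, 7.500000]

midpoint = 7.250000
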